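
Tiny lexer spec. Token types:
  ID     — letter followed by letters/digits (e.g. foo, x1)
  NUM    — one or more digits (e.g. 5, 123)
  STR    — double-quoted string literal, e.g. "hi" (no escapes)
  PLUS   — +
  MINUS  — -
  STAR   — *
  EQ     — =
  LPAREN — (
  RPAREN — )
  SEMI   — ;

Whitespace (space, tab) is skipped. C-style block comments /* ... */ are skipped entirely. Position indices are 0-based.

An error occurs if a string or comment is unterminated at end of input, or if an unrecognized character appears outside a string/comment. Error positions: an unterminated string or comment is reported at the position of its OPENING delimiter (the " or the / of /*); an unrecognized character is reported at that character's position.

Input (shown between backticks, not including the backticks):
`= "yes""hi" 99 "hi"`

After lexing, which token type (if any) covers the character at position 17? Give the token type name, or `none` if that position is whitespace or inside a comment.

Answer: STR

Derivation:
pos=0: emit EQ '='
pos=2: enter STRING mode
pos=2: emit STR "yes" (now at pos=7)
pos=7: enter STRING mode
pos=7: emit STR "hi" (now at pos=11)
pos=12: emit NUM '99' (now at pos=14)
pos=15: enter STRING mode
pos=15: emit STR "hi" (now at pos=19)
DONE. 5 tokens: [EQ, STR, STR, NUM, STR]
Position 17: char is 'i' -> STR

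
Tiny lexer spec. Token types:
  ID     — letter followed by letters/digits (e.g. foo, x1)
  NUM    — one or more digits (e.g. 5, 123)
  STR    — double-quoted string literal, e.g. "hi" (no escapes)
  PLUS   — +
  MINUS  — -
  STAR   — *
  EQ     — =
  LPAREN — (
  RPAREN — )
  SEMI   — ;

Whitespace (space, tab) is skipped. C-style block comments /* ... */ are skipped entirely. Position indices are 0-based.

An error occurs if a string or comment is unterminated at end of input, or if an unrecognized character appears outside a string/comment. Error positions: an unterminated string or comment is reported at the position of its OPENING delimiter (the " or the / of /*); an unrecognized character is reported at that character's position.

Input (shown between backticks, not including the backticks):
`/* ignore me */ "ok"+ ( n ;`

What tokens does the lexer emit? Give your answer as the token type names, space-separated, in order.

Answer: STR PLUS LPAREN ID SEMI

Derivation:
pos=0: enter COMMENT mode (saw '/*')
exit COMMENT mode (now at pos=15)
pos=16: enter STRING mode
pos=16: emit STR "ok" (now at pos=20)
pos=20: emit PLUS '+'
pos=22: emit LPAREN '('
pos=24: emit ID 'n' (now at pos=25)
pos=26: emit SEMI ';'
DONE. 5 tokens: [STR, PLUS, LPAREN, ID, SEMI]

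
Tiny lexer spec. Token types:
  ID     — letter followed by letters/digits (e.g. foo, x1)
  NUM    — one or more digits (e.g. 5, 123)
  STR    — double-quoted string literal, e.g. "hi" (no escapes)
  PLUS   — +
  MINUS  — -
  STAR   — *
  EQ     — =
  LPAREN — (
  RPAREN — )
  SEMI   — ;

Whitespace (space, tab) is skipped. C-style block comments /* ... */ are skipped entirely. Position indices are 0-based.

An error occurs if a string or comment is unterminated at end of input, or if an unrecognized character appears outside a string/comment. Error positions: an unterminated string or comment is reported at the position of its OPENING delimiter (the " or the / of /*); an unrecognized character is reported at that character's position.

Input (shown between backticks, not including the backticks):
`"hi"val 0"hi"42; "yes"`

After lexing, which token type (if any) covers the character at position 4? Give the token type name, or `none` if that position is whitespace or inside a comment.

Answer: ID

Derivation:
pos=0: enter STRING mode
pos=0: emit STR "hi" (now at pos=4)
pos=4: emit ID 'val' (now at pos=7)
pos=8: emit NUM '0' (now at pos=9)
pos=9: enter STRING mode
pos=9: emit STR "hi" (now at pos=13)
pos=13: emit NUM '42' (now at pos=15)
pos=15: emit SEMI ';'
pos=17: enter STRING mode
pos=17: emit STR "yes" (now at pos=22)
DONE. 7 tokens: [STR, ID, NUM, STR, NUM, SEMI, STR]
Position 4: char is 'v' -> ID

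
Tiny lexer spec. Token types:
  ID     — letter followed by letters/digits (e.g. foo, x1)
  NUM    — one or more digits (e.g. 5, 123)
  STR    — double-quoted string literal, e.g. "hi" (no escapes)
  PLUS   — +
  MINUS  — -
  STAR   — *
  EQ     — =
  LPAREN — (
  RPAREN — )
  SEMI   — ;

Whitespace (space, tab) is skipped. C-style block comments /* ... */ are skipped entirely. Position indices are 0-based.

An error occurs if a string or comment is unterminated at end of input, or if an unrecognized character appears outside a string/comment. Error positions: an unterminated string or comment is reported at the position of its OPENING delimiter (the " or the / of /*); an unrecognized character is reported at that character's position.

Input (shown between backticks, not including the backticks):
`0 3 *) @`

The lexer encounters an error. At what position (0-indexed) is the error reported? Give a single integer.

pos=0: emit NUM '0' (now at pos=1)
pos=2: emit NUM '3' (now at pos=3)
pos=4: emit STAR '*'
pos=5: emit RPAREN ')'
pos=7: ERROR — unrecognized char '@'

Answer: 7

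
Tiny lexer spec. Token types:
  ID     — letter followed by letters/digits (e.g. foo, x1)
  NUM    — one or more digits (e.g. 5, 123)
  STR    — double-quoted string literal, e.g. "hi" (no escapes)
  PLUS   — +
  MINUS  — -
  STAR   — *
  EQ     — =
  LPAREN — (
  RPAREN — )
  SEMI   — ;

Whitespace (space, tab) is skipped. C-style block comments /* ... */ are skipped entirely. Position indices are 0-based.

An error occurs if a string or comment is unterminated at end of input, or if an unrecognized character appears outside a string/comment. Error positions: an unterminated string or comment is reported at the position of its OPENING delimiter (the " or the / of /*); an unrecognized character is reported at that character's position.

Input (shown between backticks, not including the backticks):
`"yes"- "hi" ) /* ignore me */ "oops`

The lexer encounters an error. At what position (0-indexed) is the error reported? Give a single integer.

Answer: 30

Derivation:
pos=0: enter STRING mode
pos=0: emit STR "yes" (now at pos=5)
pos=5: emit MINUS '-'
pos=7: enter STRING mode
pos=7: emit STR "hi" (now at pos=11)
pos=12: emit RPAREN ')'
pos=14: enter COMMENT mode (saw '/*')
exit COMMENT mode (now at pos=29)
pos=30: enter STRING mode
pos=30: ERROR — unterminated string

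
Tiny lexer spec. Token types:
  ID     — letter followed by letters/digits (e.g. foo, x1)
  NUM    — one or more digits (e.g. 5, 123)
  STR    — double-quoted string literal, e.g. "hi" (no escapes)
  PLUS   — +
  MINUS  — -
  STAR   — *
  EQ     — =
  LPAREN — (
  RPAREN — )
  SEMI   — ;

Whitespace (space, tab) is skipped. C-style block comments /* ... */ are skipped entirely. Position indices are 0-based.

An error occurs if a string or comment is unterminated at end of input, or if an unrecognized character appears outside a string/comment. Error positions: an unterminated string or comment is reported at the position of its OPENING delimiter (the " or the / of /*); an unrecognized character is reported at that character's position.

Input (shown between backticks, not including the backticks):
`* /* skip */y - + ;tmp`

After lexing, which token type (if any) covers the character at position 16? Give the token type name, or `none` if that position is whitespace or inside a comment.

Answer: PLUS

Derivation:
pos=0: emit STAR '*'
pos=2: enter COMMENT mode (saw '/*')
exit COMMENT mode (now at pos=12)
pos=12: emit ID 'y' (now at pos=13)
pos=14: emit MINUS '-'
pos=16: emit PLUS '+'
pos=18: emit SEMI ';'
pos=19: emit ID 'tmp' (now at pos=22)
DONE. 6 tokens: [STAR, ID, MINUS, PLUS, SEMI, ID]
Position 16: char is '+' -> PLUS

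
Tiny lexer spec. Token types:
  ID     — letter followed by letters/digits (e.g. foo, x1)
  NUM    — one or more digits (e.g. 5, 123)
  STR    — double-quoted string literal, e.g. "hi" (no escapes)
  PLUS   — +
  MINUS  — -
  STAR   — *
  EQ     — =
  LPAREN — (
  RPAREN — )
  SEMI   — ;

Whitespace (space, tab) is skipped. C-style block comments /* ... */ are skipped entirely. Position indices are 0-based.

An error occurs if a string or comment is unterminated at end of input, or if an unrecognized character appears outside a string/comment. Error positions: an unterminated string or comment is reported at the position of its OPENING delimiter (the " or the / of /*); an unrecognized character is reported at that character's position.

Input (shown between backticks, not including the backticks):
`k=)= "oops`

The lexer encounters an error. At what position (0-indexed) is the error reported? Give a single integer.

pos=0: emit ID 'k' (now at pos=1)
pos=1: emit EQ '='
pos=2: emit RPAREN ')'
pos=3: emit EQ '='
pos=5: enter STRING mode
pos=5: ERROR — unterminated string

Answer: 5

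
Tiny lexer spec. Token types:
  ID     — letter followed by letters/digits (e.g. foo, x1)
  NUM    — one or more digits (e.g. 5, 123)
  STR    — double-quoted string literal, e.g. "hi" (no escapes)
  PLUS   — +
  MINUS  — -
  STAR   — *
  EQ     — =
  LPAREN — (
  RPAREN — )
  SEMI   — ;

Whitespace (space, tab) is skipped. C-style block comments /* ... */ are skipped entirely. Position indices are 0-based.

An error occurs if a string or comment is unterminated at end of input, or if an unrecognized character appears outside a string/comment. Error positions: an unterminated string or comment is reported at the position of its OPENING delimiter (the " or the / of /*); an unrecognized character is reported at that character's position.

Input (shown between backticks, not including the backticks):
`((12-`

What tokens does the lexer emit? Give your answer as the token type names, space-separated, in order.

Answer: LPAREN LPAREN NUM MINUS

Derivation:
pos=0: emit LPAREN '('
pos=1: emit LPAREN '('
pos=2: emit NUM '12' (now at pos=4)
pos=4: emit MINUS '-'
DONE. 4 tokens: [LPAREN, LPAREN, NUM, MINUS]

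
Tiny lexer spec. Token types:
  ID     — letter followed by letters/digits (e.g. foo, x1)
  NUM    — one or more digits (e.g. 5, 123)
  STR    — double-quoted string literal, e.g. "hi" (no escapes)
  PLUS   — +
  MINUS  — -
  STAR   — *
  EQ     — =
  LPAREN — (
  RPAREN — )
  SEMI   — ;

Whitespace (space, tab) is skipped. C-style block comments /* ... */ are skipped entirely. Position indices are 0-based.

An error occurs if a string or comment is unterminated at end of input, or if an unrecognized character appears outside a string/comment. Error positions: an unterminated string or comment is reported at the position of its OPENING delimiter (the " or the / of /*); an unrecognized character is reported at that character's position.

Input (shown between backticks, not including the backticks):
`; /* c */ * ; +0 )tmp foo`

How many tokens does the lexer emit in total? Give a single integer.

pos=0: emit SEMI ';'
pos=2: enter COMMENT mode (saw '/*')
exit COMMENT mode (now at pos=9)
pos=10: emit STAR '*'
pos=12: emit SEMI ';'
pos=14: emit PLUS '+'
pos=15: emit NUM '0' (now at pos=16)
pos=17: emit RPAREN ')'
pos=18: emit ID 'tmp' (now at pos=21)
pos=22: emit ID 'foo' (now at pos=25)
DONE. 8 tokens: [SEMI, STAR, SEMI, PLUS, NUM, RPAREN, ID, ID]

Answer: 8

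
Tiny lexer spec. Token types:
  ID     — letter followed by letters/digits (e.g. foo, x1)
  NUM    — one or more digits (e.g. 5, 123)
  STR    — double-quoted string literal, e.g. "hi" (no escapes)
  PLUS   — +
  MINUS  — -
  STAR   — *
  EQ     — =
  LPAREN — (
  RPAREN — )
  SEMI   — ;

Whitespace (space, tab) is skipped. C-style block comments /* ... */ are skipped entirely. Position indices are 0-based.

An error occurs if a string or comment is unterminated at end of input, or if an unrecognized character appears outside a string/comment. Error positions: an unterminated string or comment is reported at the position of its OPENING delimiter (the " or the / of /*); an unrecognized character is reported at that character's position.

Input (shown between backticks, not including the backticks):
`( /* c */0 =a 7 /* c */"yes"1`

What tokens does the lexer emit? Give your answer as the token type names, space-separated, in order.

Answer: LPAREN NUM EQ ID NUM STR NUM

Derivation:
pos=0: emit LPAREN '('
pos=2: enter COMMENT mode (saw '/*')
exit COMMENT mode (now at pos=9)
pos=9: emit NUM '0' (now at pos=10)
pos=11: emit EQ '='
pos=12: emit ID 'a' (now at pos=13)
pos=14: emit NUM '7' (now at pos=15)
pos=16: enter COMMENT mode (saw '/*')
exit COMMENT mode (now at pos=23)
pos=23: enter STRING mode
pos=23: emit STR "yes" (now at pos=28)
pos=28: emit NUM '1' (now at pos=29)
DONE. 7 tokens: [LPAREN, NUM, EQ, ID, NUM, STR, NUM]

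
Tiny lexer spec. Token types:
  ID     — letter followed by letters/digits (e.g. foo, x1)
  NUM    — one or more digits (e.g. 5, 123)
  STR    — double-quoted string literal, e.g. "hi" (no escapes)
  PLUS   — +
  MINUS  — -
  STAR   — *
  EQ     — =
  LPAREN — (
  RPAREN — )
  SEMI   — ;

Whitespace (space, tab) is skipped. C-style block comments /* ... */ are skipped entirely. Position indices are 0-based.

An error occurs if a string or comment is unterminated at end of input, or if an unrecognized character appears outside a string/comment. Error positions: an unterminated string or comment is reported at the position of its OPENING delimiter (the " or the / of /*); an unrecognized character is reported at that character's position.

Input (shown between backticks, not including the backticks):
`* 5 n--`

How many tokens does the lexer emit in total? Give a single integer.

pos=0: emit STAR '*'
pos=2: emit NUM '5' (now at pos=3)
pos=4: emit ID 'n' (now at pos=5)
pos=5: emit MINUS '-'
pos=6: emit MINUS '-'
DONE. 5 tokens: [STAR, NUM, ID, MINUS, MINUS]

Answer: 5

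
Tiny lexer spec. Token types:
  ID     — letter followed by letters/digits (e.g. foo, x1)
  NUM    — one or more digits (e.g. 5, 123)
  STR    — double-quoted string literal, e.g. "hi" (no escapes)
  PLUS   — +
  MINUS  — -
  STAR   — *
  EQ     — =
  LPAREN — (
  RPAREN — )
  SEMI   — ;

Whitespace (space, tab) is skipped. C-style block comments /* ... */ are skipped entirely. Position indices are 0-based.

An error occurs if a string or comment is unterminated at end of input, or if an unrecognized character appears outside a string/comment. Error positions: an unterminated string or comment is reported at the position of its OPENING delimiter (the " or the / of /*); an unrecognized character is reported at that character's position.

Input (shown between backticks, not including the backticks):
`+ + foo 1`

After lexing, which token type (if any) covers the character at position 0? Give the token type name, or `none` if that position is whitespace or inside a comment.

pos=0: emit PLUS '+'
pos=2: emit PLUS '+'
pos=4: emit ID 'foo' (now at pos=7)
pos=8: emit NUM '1' (now at pos=9)
DONE. 4 tokens: [PLUS, PLUS, ID, NUM]
Position 0: char is '+' -> PLUS

Answer: PLUS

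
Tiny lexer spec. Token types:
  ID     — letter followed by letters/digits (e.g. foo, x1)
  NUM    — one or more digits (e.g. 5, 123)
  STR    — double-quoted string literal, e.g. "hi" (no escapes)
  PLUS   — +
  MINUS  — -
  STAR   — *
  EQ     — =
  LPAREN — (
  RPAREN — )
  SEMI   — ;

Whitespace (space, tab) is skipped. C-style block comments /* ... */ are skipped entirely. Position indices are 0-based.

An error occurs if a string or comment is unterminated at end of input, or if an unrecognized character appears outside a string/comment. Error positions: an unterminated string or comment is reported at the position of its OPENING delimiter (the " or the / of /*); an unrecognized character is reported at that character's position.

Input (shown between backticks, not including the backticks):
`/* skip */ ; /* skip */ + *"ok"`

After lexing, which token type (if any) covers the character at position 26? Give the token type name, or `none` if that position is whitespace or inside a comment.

pos=0: enter COMMENT mode (saw '/*')
exit COMMENT mode (now at pos=10)
pos=11: emit SEMI ';'
pos=13: enter COMMENT mode (saw '/*')
exit COMMENT mode (now at pos=23)
pos=24: emit PLUS '+'
pos=26: emit STAR '*'
pos=27: enter STRING mode
pos=27: emit STR "ok" (now at pos=31)
DONE. 4 tokens: [SEMI, PLUS, STAR, STR]
Position 26: char is '*' -> STAR

Answer: STAR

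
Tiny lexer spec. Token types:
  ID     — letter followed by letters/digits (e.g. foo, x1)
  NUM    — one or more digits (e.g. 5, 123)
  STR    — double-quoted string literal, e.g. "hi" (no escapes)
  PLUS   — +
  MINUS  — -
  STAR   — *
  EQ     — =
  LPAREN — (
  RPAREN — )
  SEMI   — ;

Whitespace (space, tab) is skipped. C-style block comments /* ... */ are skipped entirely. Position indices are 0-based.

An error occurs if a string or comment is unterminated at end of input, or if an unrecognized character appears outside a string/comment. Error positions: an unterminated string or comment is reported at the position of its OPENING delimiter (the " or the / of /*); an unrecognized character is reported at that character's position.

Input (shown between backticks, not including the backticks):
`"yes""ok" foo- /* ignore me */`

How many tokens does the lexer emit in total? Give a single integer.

Answer: 4

Derivation:
pos=0: enter STRING mode
pos=0: emit STR "yes" (now at pos=5)
pos=5: enter STRING mode
pos=5: emit STR "ok" (now at pos=9)
pos=10: emit ID 'foo' (now at pos=13)
pos=13: emit MINUS '-'
pos=15: enter COMMENT mode (saw '/*')
exit COMMENT mode (now at pos=30)
DONE. 4 tokens: [STR, STR, ID, MINUS]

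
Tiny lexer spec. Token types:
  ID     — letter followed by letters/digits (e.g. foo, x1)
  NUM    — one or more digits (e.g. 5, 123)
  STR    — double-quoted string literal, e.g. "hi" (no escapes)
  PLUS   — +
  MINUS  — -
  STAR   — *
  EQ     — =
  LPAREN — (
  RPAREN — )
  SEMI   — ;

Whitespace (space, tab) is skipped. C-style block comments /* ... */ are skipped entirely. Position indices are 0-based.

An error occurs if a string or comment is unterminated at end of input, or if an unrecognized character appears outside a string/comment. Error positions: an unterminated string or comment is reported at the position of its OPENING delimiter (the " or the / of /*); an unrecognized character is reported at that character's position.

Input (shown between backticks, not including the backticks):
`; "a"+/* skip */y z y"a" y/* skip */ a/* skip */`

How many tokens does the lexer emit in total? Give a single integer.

Answer: 9

Derivation:
pos=0: emit SEMI ';'
pos=2: enter STRING mode
pos=2: emit STR "a" (now at pos=5)
pos=5: emit PLUS '+'
pos=6: enter COMMENT mode (saw '/*')
exit COMMENT mode (now at pos=16)
pos=16: emit ID 'y' (now at pos=17)
pos=18: emit ID 'z' (now at pos=19)
pos=20: emit ID 'y' (now at pos=21)
pos=21: enter STRING mode
pos=21: emit STR "a" (now at pos=24)
pos=25: emit ID 'y' (now at pos=26)
pos=26: enter COMMENT mode (saw '/*')
exit COMMENT mode (now at pos=36)
pos=37: emit ID 'a' (now at pos=38)
pos=38: enter COMMENT mode (saw '/*')
exit COMMENT mode (now at pos=48)
DONE. 9 tokens: [SEMI, STR, PLUS, ID, ID, ID, STR, ID, ID]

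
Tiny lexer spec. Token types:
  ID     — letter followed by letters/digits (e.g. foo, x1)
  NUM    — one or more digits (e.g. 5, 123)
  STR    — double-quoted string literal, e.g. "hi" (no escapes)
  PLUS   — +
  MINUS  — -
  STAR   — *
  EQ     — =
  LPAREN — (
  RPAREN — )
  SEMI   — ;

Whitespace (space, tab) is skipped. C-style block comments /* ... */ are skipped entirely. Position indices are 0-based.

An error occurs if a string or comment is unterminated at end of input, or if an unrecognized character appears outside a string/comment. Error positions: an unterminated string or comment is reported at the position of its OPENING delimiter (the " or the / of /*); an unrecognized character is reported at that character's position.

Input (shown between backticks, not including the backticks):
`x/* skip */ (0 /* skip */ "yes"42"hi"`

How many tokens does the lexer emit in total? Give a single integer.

pos=0: emit ID 'x' (now at pos=1)
pos=1: enter COMMENT mode (saw '/*')
exit COMMENT mode (now at pos=11)
pos=12: emit LPAREN '('
pos=13: emit NUM '0' (now at pos=14)
pos=15: enter COMMENT mode (saw '/*')
exit COMMENT mode (now at pos=25)
pos=26: enter STRING mode
pos=26: emit STR "yes" (now at pos=31)
pos=31: emit NUM '42' (now at pos=33)
pos=33: enter STRING mode
pos=33: emit STR "hi" (now at pos=37)
DONE. 6 tokens: [ID, LPAREN, NUM, STR, NUM, STR]

Answer: 6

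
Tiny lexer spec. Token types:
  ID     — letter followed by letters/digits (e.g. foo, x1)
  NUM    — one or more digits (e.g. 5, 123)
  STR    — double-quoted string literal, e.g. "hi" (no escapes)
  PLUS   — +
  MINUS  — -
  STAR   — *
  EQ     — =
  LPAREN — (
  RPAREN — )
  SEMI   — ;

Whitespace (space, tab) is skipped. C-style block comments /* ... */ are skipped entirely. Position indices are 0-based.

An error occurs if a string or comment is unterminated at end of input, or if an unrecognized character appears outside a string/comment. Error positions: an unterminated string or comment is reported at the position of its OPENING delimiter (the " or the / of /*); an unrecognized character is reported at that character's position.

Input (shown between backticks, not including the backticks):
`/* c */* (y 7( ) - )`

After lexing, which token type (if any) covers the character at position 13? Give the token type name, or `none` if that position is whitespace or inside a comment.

Answer: LPAREN

Derivation:
pos=0: enter COMMENT mode (saw '/*')
exit COMMENT mode (now at pos=7)
pos=7: emit STAR '*'
pos=9: emit LPAREN '('
pos=10: emit ID 'y' (now at pos=11)
pos=12: emit NUM '7' (now at pos=13)
pos=13: emit LPAREN '('
pos=15: emit RPAREN ')'
pos=17: emit MINUS '-'
pos=19: emit RPAREN ')'
DONE. 8 tokens: [STAR, LPAREN, ID, NUM, LPAREN, RPAREN, MINUS, RPAREN]
Position 13: char is '(' -> LPAREN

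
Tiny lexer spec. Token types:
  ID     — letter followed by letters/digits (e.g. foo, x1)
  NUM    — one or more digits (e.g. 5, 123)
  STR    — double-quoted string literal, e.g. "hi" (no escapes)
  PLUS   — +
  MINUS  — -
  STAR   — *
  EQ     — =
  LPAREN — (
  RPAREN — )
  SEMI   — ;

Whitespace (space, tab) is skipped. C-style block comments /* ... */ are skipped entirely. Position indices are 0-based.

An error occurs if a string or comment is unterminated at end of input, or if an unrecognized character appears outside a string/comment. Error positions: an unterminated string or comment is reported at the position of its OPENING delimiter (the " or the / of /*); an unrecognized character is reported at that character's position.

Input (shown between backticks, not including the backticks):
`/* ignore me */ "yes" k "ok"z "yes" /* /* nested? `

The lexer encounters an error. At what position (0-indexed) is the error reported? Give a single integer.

pos=0: enter COMMENT mode (saw '/*')
exit COMMENT mode (now at pos=15)
pos=16: enter STRING mode
pos=16: emit STR "yes" (now at pos=21)
pos=22: emit ID 'k' (now at pos=23)
pos=24: enter STRING mode
pos=24: emit STR "ok" (now at pos=28)
pos=28: emit ID 'z' (now at pos=29)
pos=30: enter STRING mode
pos=30: emit STR "yes" (now at pos=35)
pos=36: enter COMMENT mode (saw '/*')
pos=36: ERROR — unterminated comment (reached EOF)

Answer: 36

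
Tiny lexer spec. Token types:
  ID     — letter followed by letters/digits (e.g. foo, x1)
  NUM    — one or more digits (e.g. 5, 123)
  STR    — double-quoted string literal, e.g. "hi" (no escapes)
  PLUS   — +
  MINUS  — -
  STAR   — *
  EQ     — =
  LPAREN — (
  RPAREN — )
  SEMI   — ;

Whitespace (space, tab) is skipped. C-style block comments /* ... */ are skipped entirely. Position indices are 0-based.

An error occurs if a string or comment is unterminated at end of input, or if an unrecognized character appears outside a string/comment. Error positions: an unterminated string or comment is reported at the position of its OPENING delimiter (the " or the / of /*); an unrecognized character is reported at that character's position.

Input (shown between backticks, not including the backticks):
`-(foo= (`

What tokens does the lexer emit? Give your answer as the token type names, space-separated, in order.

Answer: MINUS LPAREN ID EQ LPAREN

Derivation:
pos=0: emit MINUS '-'
pos=1: emit LPAREN '('
pos=2: emit ID 'foo' (now at pos=5)
pos=5: emit EQ '='
pos=7: emit LPAREN '('
DONE. 5 tokens: [MINUS, LPAREN, ID, EQ, LPAREN]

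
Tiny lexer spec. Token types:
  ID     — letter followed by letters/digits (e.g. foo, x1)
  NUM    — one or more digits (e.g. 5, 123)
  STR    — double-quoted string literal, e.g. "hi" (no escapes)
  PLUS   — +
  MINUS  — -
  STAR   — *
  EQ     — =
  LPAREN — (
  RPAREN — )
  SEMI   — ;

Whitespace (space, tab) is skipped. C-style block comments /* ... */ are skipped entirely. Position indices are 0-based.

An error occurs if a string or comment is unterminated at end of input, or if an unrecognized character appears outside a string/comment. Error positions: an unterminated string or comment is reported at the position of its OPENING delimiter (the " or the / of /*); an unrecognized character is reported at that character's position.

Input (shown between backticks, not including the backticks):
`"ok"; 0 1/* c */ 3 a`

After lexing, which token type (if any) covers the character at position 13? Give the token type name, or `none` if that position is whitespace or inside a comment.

pos=0: enter STRING mode
pos=0: emit STR "ok" (now at pos=4)
pos=4: emit SEMI ';'
pos=6: emit NUM '0' (now at pos=7)
pos=8: emit NUM '1' (now at pos=9)
pos=9: enter COMMENT mode (saw '/*')
exit COMMENT mode (now at pos=16)
pos=17: emit NUM '3' (now at pos=18)
pos=19: emit ID 'a' (now at pos=20)
DONE. 6 tokens: [STR, SEMI, NUM, NUM, NUM, ID]
Position 13: char is ' ' -> none

Answer: none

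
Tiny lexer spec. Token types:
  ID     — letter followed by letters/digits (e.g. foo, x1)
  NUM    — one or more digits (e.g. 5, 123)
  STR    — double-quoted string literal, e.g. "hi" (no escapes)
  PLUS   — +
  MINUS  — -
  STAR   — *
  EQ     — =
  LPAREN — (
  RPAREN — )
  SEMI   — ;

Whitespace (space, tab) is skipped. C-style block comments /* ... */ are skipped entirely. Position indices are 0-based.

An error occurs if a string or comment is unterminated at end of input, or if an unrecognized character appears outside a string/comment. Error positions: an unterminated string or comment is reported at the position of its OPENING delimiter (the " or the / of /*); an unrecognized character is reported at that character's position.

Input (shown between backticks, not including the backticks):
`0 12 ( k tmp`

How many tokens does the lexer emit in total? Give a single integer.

pos=0: emit NUM '0' (now at pos=1)
pos=2: emit NUM '12' (now at pos=4)
pos=5: emit LPAREN '('
pos=7: emit ID 'k' (now at pos=8)
pos=9: emit ID 'tmp' (now at pos=12)
DONE. 5 tokens: [NUM, NUM, LPAREN, ID, ID]

Answer: 5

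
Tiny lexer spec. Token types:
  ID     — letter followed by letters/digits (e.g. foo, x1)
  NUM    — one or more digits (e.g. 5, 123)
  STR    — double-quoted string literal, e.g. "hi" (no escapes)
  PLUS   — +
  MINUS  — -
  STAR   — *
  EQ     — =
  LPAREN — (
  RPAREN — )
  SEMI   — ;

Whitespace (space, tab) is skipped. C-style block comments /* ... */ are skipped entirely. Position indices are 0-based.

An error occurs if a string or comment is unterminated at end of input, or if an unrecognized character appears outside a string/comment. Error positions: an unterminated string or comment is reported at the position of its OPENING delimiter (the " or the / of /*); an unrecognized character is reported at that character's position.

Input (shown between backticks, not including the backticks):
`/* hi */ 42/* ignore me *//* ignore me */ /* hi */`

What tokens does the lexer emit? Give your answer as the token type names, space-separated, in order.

pos=0: enter COMMENT mode (saw '/*')
exit COMMENT mode (now at pos=8)
pos=9: emit NUM '42' (now at pos=11)
pos=11: enter COMMENT mode (saw '/*')
exit COMMENT mode (now at pos=26)
pos=26: enter COMMENT mode (saw '/*')
exit COMMENT mode (now at pos=41)
pos=42: enter COMMENT mode (saw '/*')
exit COMMENT mode (now at pos=50)
DONE. 1 tokens: [NUM]

Answer: NUM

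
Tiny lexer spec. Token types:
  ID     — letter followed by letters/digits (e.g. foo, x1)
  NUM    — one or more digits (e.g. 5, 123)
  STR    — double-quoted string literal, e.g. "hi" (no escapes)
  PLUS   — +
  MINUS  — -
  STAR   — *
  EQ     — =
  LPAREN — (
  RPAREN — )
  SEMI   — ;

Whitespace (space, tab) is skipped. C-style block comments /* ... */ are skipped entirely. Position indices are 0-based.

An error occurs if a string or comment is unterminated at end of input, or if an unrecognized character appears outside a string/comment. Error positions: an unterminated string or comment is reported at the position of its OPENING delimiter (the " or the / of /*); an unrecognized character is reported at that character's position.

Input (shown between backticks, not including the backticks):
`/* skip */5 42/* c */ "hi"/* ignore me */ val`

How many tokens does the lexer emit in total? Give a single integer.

pos=0: enter COMMENT mode (saw '/*')
exit COMMENT mode (now at pos=10)
pos=10: emit NUM '5' (now at pos=11)
pos=12: emit NUM '42' (now at pos=14)
pos=14: enter COMMENT mode (saw '/*')
exit COMMENT mode (now at pos=21)
pos=22: enter STRING mode
pos=22: emit STR "hi" (now at pos=26)
pos=26: enter COMMENT mode (saw '/*')
exit COMMENT mode (now at pos=41)
pos=42: emit ID 'val' (now at pos=45)
DONE. 4 tokens: [NUM, NUM, STR, ID]

Answer: 4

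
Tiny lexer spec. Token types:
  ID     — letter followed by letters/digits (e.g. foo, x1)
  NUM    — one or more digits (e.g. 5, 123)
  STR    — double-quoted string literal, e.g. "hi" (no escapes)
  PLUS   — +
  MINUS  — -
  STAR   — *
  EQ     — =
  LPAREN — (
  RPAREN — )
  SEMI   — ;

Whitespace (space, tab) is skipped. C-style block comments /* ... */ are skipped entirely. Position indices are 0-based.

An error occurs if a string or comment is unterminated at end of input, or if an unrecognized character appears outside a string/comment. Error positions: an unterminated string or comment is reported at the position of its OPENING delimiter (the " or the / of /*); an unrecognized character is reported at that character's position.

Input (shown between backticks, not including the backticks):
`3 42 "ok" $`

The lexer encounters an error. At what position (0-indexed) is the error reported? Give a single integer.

Answer: 10

Derivation:
pos=0: emit NUM '3' (now at pos=1)
pos=2: emit NUM '42' (now at pos=4)
pos=5: enter STRING mode
pos=5: emit STR "ok" (now at pos=9)
pos=10: ERROR — unrecognized char '$'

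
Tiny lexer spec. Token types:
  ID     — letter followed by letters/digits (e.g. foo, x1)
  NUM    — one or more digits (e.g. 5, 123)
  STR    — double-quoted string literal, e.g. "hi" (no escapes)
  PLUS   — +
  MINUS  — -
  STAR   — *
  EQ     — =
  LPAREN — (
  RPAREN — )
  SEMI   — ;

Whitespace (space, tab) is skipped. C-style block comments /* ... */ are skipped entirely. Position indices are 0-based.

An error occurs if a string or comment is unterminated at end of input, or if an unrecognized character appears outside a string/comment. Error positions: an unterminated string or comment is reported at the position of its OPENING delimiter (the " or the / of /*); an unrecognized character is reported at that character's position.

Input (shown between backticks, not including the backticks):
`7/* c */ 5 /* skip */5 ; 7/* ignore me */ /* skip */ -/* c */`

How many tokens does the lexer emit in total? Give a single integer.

Answer: 6

Derivation:
pos=0: emit NUM '7' (now at pos=1)
pos=1: enter COMMENT mode (saw '/*')
exit COMMENT mode (now at pos=8)
pos=9: emit NUM '5' (now at pos=10)
pos=11: enter COMMENT mode (saw '/*')
exit COMMENT mode (now at pos=21)
pos=21: emit NUM '5' (now at pos=22)
pos=23: emit SEMI ';'
pos=25: emit NUM '7' (now at pos=26)
pos=26: enter COMMENT mode (saw '/*')
exit COMMENT mode (now at pos=41)
pos=42: enter COMMENT mode (saw '/*')
exit COMMENT mode (now at pos=52)
pos=53: emit MINUS '-'
pos=54: enter COMMENT mode (saw '/*')
exit COMMENT mode (now at pos=61)
DONE. 6 tokens: [NUM, NUM, NUM, SEMI, NUM, MINUS]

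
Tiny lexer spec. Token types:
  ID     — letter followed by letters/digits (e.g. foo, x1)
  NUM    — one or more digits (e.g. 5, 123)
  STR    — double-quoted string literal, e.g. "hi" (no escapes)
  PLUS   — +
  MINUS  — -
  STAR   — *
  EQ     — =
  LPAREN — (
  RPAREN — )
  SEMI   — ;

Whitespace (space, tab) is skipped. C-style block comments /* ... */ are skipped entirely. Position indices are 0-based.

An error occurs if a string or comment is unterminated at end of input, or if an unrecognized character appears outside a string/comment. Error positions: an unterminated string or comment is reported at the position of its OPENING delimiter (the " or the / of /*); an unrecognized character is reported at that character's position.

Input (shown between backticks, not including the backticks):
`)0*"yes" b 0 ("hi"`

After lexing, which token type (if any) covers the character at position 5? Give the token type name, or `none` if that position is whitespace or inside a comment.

pos=0: emit RPAREN ')'
pos=1: emit NUM '0' (now at pos=2)
pos=2: emit STAR '*'
pos=3: enter STRING mode
pos=3: emit STR "yes" (now at pos=8)
pos=9: emit ID 'b' (now at pos=10)
pos=11: emit NUM '0' (now at pos=12)
pos=13: emit LPAREN '('
pos=14: enter STRING mode
pos=14: emit STR "hi" (now at pos=18)
DONE. 8 tokens: [RPAREN, NUM, STAR, STR, ID, NUM, LPAREN, STR]
Position 5: char is 'e' -> STR

Answer: STR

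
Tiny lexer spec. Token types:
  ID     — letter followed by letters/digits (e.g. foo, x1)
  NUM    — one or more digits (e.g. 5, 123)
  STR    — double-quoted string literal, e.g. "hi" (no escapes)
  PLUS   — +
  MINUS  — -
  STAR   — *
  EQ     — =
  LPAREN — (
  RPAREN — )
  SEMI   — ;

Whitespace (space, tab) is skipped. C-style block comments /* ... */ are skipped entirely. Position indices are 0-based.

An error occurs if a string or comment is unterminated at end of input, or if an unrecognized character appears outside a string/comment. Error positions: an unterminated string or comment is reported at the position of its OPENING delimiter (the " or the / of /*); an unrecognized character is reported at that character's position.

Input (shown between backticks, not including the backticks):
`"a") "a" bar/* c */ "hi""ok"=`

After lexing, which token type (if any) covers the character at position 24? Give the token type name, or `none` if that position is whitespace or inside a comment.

Answer: STR

Derivation:
pos=0: enter STRING mode
pos=0: emit STR "a" (now at pos=3)
pos=3: emit RPAREN ')'
pos=5: enter STRING mode
pos=5: emit STR "a" (now at pos=8)
pos=9: emit ID 'bar' (now at pos=12)
pos=12: enter COMMENT mode (saw '/*')
exit COMMENT mode (now at pos=19)
pos=20: enter STRING mode
pos=20: emit STR "hi" (now at pos=24)
pos=24: enter STRING mode
pos=24: emit STR "ok" (now at pos=28)
pos=28: emit EQ '='
DONE. 7 tokens: [STR, RPAREN, STR, ID, STR, STR, EQ]
Position 24: char is '"' -> STR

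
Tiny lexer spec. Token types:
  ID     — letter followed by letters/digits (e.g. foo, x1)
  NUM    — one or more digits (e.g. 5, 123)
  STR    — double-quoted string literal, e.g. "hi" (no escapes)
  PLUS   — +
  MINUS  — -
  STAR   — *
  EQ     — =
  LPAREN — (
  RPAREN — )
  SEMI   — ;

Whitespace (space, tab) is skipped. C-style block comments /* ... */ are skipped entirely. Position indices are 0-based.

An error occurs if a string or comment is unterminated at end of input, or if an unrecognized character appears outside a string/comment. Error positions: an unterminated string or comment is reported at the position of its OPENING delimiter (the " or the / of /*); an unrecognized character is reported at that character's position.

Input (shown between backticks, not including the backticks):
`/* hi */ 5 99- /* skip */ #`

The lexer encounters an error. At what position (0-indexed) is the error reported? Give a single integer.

pos=0: enter COMMENT mode (saw '/*')
exit COMMENT mode (now at pos=8)
pos=9: emit NUM '5' (now at pos=10)
pos=11: emit NUM '99' (now at pos=13)
pos=13: emit MINUS '-'
pos=15: enter COMMENT mode (saw '/*')
exit COMMENT mode (now at pos=25)
pos=26: ERROR — unrecognized char '#'

Answer: 26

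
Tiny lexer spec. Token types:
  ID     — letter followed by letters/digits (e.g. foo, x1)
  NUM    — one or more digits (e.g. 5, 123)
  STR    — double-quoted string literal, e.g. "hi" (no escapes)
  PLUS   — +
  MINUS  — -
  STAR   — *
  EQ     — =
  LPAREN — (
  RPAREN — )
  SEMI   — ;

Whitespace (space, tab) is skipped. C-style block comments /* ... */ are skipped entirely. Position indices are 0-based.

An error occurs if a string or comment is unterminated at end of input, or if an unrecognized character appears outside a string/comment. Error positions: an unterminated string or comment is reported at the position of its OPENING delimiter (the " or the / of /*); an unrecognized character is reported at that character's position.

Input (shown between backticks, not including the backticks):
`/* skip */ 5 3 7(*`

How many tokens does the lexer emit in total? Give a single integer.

Answer: 5

Derivation:
pos=0: enter COMMENT mode (saw '/*')
exit COMMENT mode (now at pos=10)
pos=11: emit NUM '5' (now at pos=12)
pos=13: emit NUM '3' (now at pos=14)
pos=15: emit NUM '7' (now at pos=16)
pos=16: emit LPAREN '('
pos=17: emit STAR '*'
DONE. 5 tokens: [NUM, NUM, NUM, LPAREN, STAR]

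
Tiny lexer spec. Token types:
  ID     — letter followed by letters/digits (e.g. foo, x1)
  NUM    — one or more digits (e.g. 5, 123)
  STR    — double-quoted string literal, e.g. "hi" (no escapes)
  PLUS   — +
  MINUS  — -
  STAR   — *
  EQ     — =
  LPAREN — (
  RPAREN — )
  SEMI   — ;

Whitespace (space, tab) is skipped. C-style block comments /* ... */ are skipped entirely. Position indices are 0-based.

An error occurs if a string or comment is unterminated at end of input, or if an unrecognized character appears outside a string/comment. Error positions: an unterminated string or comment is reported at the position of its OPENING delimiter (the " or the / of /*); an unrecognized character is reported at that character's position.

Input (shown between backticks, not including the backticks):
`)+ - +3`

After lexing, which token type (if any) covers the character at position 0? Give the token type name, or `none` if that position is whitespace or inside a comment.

pos=0: emit RPAREN ')'
pos=1: emit PLUS '+'
pos=3: emit MINUS '-'
pos=5: emit PLUS '+'
pos=6: emit NUM '3' (now at pos=7)
DONE. 5 tokens: [RPAREN, PLUS, MINUS, PLUS, NUM]
Position 0: char is ')' -> RPAREN

Answer: RPAREN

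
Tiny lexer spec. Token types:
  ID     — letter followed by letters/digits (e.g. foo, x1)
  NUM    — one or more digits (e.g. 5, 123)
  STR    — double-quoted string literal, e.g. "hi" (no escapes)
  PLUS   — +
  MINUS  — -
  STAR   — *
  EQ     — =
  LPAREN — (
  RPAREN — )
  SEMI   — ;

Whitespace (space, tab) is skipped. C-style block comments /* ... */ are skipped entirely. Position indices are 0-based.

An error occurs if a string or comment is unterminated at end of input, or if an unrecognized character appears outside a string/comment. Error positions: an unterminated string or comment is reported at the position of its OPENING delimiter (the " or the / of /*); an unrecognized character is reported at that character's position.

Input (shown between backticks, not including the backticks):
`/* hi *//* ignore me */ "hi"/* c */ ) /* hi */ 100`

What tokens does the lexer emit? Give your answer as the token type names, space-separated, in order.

pos=0: enter COMMENT mode (saw '/*')
exit COMMENT mode (now at pos=8)
pos=8: enter COMMENT mode (saw '/*')
exit COMMENT mode (now at pos=23)
pos=24: enter STRING mode
pos=24: emit STR "hi" (now at pos=28)
pos=28: enter COMMENT mode (saw '/*')
exit COMMENT mode (now at pos=35)
pos=36: emit RPAREN ')'
pos=38: enter COMMENT mode (saw '/*')
exit COMMENT mode (now at pos=46)
pos=47: emit NUM '100' (now at pos=50)
DONE. 3 tokens: [STR, RPAREN, NUM]

Answer: STR RPAREN NUM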